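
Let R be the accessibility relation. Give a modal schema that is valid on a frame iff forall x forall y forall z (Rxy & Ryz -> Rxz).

□p → □□p

The condition is transitivity. The 4 schema □p → □□p defines it.
Suppose □p→□□p is valid. Take Rxy, Ryz and set V(p)={w : Rxw}. Then □p at x, so □□p at x, so □p at y, so p at z, i.e. Rxz.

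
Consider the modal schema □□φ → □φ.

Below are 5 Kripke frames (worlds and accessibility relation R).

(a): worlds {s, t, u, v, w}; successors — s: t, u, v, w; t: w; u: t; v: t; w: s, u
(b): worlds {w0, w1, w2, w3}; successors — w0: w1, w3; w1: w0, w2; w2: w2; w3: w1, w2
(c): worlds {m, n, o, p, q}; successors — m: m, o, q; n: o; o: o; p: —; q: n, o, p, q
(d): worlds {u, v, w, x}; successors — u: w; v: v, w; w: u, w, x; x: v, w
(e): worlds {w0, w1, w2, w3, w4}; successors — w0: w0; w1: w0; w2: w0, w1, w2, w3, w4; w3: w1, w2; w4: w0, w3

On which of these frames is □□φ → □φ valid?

The schema corresponds to density: ∀x ∀y (Rxy → ∃z (Rxz ∧ Rzy)).
(a): fails — Rut but no z with Ruz and Rzt.
(b): fails — Rw1w0 but no z with Rw1z and Rzw0.
(c): condition met.
(d): condition met.
(e): fails — Rw4w3 but no z with Rw4z and Rzw3.
Valid on: (c), (d).

(c), (d)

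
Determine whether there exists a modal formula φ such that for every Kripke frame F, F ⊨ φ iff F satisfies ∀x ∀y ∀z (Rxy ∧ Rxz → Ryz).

Definable; ◇p → □◇p defines it

This is a Sahlqvist condition; the 5 axiom ◇p → □◇p defines it.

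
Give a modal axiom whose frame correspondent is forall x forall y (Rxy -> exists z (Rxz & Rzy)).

A defining formula is □□ψ → □ψ (the C4 axiom).
Suppose □□ψ→□ψ is valid. Take Rxy and set V(ψ)={w : xR²w}. Then □□ψ at x, so □ψ at x, so ψ at y, i.e. ∃z(Rxz∧Rzy).

□□ψ → □ψ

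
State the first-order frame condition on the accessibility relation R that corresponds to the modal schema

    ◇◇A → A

This is a Sahlqvist (Geach-type) schema ◇^2□^0A → □^0◇^0A.
Minimal-valuation argument: fix x; take any y with xR^2y and any z with xR^0z. Set V(A) to the set of worlds R-reachable from y in exactly 0 steps. Then □^0A holds at y, so the antecedent holds at x; validity forces ◇^0A at z, giving a w with zR^0w and yR^0w.
First-order correspondent: ∀x ∀y (xR²y → ∃w (y = w ∧ x = w)).

∀x ∀y (xR²y → ∃w (y = w ∧ x = w))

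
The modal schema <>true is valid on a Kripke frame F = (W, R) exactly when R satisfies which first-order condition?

Seriality

This is a form of the D axiom.
Its frame correspondent is seriality — forall x exists y Rxy.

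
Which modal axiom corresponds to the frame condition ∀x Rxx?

This is reflexivity; the standard corresponding axiom is T: □ψ → ψ.

□ψ → ψ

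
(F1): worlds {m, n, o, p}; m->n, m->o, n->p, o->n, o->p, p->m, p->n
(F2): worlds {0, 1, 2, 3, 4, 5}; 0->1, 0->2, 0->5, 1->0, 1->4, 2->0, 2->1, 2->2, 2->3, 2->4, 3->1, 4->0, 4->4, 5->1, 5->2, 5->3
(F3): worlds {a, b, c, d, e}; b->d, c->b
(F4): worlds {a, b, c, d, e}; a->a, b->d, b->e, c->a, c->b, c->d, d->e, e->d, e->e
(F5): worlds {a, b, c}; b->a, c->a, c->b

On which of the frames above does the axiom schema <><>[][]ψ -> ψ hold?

This is the axiom for a generalized confluence (Geach) condition; its first-order frame correspondent is forall x forall y (x R^2 y -> exists w (y R^2 w & x = w)).
(F1): fails — mR²p but no w with pR²w and m=w.
(F2): fails — 2R²3 but no w with 3R²w and 2=w.
(F3): fails — cR²d but no w with dR²w and c=w.
(F4): fails — bR²d but no w with dR²w and b=w.
(F5): fails — cR²a but no w with aR²w and c=w.

none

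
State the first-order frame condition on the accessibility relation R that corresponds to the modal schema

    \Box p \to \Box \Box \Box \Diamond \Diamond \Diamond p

This is a Sahlqvist (Geach-type) schema ◇^0□^1p → □^3◇^3p.
First-order correspondent: \forall x \forall z (x R^3 z \to \exists w (xRw \wedge z R^3 w)).

\forall x \forall z (x R^3 z \to \exists w (xRw \wedge z R^3 w))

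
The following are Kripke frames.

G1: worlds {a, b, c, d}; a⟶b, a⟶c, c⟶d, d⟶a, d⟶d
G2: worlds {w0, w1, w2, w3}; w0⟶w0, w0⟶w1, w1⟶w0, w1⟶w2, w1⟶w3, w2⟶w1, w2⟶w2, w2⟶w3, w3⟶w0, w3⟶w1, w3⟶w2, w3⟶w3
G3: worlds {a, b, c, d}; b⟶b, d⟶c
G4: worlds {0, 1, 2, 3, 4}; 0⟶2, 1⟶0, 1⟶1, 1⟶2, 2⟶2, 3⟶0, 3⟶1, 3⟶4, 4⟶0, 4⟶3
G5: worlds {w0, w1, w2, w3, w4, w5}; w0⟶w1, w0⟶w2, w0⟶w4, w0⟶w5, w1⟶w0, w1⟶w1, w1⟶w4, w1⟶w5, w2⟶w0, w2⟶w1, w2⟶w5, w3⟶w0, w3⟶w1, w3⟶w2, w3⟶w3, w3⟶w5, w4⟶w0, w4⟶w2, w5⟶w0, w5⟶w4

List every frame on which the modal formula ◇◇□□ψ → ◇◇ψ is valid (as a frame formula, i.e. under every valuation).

G2, G3, G4, G5

Frame correspondent (Sahlqvist): ∀x ∀y (xR²y → ∃w (yR²w ∧ xR²w)) — i.e. a generalized confluence (Geach) condition.
G1: fails — dR²b but no w with bR²w and dR²w.
G2: ✓.
G3: ✓.
G4: ✓.
G5: ✓.
Valid on: G2, G3, G4, G5.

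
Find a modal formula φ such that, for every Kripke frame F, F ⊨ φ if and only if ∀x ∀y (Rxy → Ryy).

The condition is shift-reflexivity. The T□ schema □(□r → r) defines it.
Suppose □(□r→r) is valid. Take Rxy and set V(r)={w : Ryw}. Then at y, □r holds; since □(□r→r) at x, □r→r at y, so r at y, i.e. Ryy.

□(□r → r)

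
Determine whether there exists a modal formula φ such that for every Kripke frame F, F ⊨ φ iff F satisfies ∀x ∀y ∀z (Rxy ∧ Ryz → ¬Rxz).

Not modally definable

Any modally definable frame class is closed under surjective bounded morphisms.
The 5-cycle (worlds a,b,c,d,e with a→b→c→d→e→a) is intransitive. Mapping every world to a single reflexive point • is a surjective bounded morphism; the reflexive point is not intransitive (R••∧R•• but R••).
Hence intransitivity is not modally definable.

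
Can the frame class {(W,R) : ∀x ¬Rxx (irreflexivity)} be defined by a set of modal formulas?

If a class were modally definable it would be closed under surjective bounded morphisms (Goldblatt–Thomason).
The 3-cycle (worlds a,b,c with a→b→c→a) is irreflexive, and the map sending every world to a single reflexive point • is a surjective bounded morphism (forth: every edge maps to (•,•); back: every world has a successor). So any modal formula valid on the 3-cycle is also valid on the reflexive point, which is not irreflexive.
Hence irreflexivity is not modally definable.

No — not modally definable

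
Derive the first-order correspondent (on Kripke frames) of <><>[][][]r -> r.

This is a Sahlqvist (Geach-type) schema ◇^2□^3r → □^0◇^0r.
First-order correspondent: forall x forall y (x R^2 y -> exists w (y R^3 w & x = w)).

forall x forall y (x R^2 y -> exists w (y R^3 w & x = w))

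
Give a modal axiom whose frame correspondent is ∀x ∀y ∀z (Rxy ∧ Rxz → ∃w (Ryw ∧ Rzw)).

This is convergence; the standard corresponding axiom is .2: ◇□s → □◇s.

◇□s → □◇s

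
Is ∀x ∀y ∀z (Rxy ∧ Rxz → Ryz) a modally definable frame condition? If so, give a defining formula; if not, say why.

This is a Sahlqvist condition; the 5 axiom ◇p → □◇p defines it.
Suppose ◇p→□◇p is valid. Take Rxy, Rxz and set V(p)={y}. Then ◇p at x, so □◇p at x, so ◇p at z, so some w with Rzw has p; w=y, i.e. Rzy. By symmetry of the argument, Ryz.

Definable; ◇p → □◇p defines it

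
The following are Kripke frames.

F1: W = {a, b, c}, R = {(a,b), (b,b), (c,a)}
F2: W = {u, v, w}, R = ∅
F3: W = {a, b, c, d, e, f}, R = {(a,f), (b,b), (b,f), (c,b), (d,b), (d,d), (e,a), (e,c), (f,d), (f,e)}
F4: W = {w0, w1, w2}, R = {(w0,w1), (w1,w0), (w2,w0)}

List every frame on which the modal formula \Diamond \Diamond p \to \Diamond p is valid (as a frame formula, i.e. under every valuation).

F2

The schema corresponds to transitivity: \forall x \forall y \forall z (Rxy \wedge Ryz \to Rxz).
F1: fails — Rca and Rab but not Rcb.
F2: ✓.
F3: fails — Rbf and Rfd but not Rbd.
F4: fails — Rw0w1 and Rw1w0 but not Rw0w0.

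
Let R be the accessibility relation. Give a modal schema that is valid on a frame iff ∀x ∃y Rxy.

□s → ◇s

This is seriality; the standard corresponding axiom is D: □s → ◇s.
Suppose □s→◇s is valid. At any x set V(s)=W. Then □s at x, so ◇s at x, so x has a successor.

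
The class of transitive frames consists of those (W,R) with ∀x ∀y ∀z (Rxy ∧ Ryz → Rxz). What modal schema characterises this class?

□q → □□q

The condition is transitivity. The 4 schema □q → □□q defines it.
Suppose □q→□□q is valid. Take Rxy, Ryz and set V(q)={w : Rxw}. Then □q at x, so □□q at x, so □q at y, so q at z, i.e. Rxz.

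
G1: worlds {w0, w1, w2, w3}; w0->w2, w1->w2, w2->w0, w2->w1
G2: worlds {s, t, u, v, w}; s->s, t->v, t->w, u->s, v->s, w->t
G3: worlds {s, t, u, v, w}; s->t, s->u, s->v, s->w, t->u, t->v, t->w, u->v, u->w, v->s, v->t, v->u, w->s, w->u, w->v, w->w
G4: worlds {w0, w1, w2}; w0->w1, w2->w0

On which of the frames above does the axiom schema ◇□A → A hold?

G1

Frame correspondent (Sahlqvist): ∀x ∀y (Rxy → Ryx) — i.e. symmetry.
G1: satisfies the condition.
G2: fails — Rtv but not Rvt.
G3: fails — Rtw but not Rwt.
G4: fails — Rw0w1 but not Rw1w0.
Valid on: G1.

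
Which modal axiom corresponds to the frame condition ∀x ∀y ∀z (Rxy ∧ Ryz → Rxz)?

□q → □□q

A defining formula is □q → □□q (the 4 axiom).
Suppose □q→□□q is valid. Take Rxy, Ryz and set V(q)={w : Rxw}. Then □q at x, so □□q at x, so □q at y, so q at z, i.e. Rxz.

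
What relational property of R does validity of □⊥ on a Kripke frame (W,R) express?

□⊥ is valid iff no world has any successor (otherwise □⊥ fails at any world with one).

emptiness of R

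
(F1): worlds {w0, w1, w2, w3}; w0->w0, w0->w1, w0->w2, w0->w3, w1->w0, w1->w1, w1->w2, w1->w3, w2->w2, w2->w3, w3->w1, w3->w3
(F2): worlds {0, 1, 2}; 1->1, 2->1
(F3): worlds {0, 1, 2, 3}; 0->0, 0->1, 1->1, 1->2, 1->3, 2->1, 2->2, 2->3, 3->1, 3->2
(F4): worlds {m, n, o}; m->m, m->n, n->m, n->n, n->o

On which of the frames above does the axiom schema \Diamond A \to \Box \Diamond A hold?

Frame correspondent (Sahlqvist): \forall x \forall y \forall z (Rxy \wedge Rxz \to Ryz) — i.e. the Euclidean property.
(F1): fails — Rw0w2 and Rw0w1 but not Rw2w1.
(F2): condition met.
(F3): fails — R01 and R00 but not R10.
(F4): fails — Rno and Rnn but not Ron.
Valid on: (F2).

(F2)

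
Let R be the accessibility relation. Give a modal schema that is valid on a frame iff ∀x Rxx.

A defining formula is □q → q (the T axiom).
Suppose □q→q is valid. At any x set V(q)={w : Rxw}. Then □q holds at x, so q holds at x, i.e. Rxx.

□q → q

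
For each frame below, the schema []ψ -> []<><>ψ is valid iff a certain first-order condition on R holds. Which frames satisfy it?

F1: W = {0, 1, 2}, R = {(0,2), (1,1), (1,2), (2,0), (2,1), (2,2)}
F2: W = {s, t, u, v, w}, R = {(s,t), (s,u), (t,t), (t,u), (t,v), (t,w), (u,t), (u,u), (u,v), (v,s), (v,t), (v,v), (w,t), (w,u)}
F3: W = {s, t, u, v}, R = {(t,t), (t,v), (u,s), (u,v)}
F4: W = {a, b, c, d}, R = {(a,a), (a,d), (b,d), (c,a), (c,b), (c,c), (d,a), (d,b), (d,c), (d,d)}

F1, F2, F4

This is the axiom for a generalized confluence (Geach) condition; its first-order frame correspondent is forall x forall z (xRz -> exists w (xRw & z R^2 w)).
F1: holds.
F2: holds.
F3: fails — tRv but no w with tRw and vR²w.
F4: holds.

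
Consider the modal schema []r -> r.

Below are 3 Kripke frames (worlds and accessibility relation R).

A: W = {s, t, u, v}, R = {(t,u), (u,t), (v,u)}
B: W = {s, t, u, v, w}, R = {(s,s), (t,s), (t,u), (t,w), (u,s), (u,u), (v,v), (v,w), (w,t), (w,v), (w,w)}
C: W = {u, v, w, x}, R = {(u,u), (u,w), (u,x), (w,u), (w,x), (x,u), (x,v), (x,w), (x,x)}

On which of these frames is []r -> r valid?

The schema corresponds to reflexivity: forall x Rxx.
A: fails — world s does not see itself.
B: fails — world t does not see itself.
C: fails — world v does not see itself.

none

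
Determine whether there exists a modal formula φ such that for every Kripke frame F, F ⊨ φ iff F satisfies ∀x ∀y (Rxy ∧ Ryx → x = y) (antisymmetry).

Not modally definable

If a class were modally definable it would be closed under surjective bounded morphisms (Goldblatt–Thomason).
The 8-cycle (worlds 0,1,2,3,4,5,6,7 with 0→1→2→3→4→5→6→7→0) is antisymmetric. Sending even-indexed worlds to • and odd-indexed worlds to ∘ is a surjective bounded morphism onto the two-world frame with •↔∘, which is not antisymmetric.
So no modal formula (or set of formulas) defines exactly the antisymmetric frames.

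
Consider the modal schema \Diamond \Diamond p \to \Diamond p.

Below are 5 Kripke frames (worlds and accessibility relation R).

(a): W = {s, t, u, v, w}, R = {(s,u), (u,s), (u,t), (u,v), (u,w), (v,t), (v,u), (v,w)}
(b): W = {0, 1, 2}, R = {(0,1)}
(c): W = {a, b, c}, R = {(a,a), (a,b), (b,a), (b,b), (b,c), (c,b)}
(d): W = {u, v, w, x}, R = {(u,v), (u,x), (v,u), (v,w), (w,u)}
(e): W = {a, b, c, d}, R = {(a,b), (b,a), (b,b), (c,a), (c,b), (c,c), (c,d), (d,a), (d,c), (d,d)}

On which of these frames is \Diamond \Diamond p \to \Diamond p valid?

(b)

This is the axiom for transitivity; its first-order frame correspondent is \forall x \forall y \forall z (Rxy \wedge Ryz \to Rxz).
(a): fails — Ruv and Rvu but not Ruu.
(b): satisfies the condition.
(c): fails — Rab and Rbc but not Rac.
(d): fails — Ruv and Rvw but not Ruw.
(e): fails — Rdc and Rcb but not Rdb.
Valid on: (b).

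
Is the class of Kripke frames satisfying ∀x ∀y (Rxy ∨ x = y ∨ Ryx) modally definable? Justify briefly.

If a class were modally definable it would be closed under disjoint unions (Goldblatt–Thomason).
Take 4 disjoint single-world reflexive frames: each is trivially connected, but their disjoint union has 4 worlds with no edge between distinct components, so it is not connected.
So the class is not modally definable.

Not modally definable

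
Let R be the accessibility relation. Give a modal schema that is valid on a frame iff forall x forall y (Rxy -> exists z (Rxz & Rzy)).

The condition is density. The C4 schema □□s → □s defines it.
Suppose □□s→□s is valid. Take Rxy and set V(s)={w : xR²w}. Then □□s at x, so □s at x, so s at y, i.e. ∃z(Rxz∧Rzy).

□□s → □s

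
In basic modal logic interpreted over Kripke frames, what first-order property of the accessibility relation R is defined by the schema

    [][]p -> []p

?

density

This schema is the C4 axiom.
Its frame correspondent is density — forall x forall y (Rxy -> exists z (Rxz & Rzy)).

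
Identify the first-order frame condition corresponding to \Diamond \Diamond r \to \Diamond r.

This is frame-equivalent to □r → □□r (substitute ¬r for r and contrapose).
Suppose □r→□□r is valid. Take Rxy, Ryz and set V(r)={w : Rxw}. Then □r at x, so □□r at x, so □r at y, so r at z, i.e. Rxz.
The converse is a direct semantic check.
So the correspondent is transitivity.

transitivity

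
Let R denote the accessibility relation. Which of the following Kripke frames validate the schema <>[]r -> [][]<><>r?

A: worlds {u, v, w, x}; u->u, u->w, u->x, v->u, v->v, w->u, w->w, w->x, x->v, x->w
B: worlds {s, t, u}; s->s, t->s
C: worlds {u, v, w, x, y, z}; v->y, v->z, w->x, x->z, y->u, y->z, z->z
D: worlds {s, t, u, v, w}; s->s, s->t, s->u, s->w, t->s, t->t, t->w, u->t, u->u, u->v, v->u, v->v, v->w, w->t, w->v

Frame correspondent (Sahlqvist): forall x forall y forall z ((xRy & x R^2 z) -> exists w (yRw & z R^2 w)) — i.e. a generalized confluence (Geach) condition.
A: holds.
B: holds.
C: fails — vRy, vR²u but no t with yRt and uR²t.
D: holds.

A, B, D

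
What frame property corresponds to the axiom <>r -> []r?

partial functionality

This is the CD axiom.
It corresponds to partial functionality: forall x forall y forall z (Rxy & Rxz -> y = z).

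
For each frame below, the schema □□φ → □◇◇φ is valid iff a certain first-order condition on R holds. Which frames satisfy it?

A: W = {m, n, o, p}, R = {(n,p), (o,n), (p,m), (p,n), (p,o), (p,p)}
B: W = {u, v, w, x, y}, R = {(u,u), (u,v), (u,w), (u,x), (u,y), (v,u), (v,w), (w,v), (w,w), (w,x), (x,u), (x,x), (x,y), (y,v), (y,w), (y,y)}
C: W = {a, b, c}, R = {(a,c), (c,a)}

B

This is the axiom for a generalized confluence (Geach) condition; its first-order frame correspondent is ∀x ∀z (xRz → ∃w (xR²w ∧ zR²w)).
A: fails — pRm but no w with pR²w and mR²w.
B: holds.
C: fails — aRc but no w with aR²w and cR²w.
Valid on: B.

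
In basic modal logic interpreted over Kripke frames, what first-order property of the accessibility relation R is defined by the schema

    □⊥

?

This is the Ver axiom.
It corresponds to emptiness of R: ∀x ∀y ¬Rxy.

emptiness of R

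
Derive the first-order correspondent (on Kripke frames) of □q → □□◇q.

∀x ∀z (xR²z → ∃w (xRw ∧ zRw))

This is a Sahlqvist (Geach-type) schema ◇^0□^1q → □^2◇^1q.
Minimal-valuation argument: fix x; take any y with xR^0y and any z with xR^2z. Set V(q) to the set of worlds R-reachable from y in exactly 1 step. Then □^1q holds at y, so the antecedent holds at x; validity forces ◇^1q at z, giving a w with zR^1w and yR^1w.
First-order correspondent: ∀x ∀z (xR²z → ∃w (xRw ∧ zRw)).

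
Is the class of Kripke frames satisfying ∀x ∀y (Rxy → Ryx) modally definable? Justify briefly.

Yes — defined by q → □◇q

This is a Sahlqvist condition; the B axiom q → □◇q defines it.
Suppose q→□◇q is valid. Take Rxy and set V(q)={x}. Then q at x, so □◇q at x, so ◇q at y, so some z with Ryz has q; z=x, i.e. Ryx.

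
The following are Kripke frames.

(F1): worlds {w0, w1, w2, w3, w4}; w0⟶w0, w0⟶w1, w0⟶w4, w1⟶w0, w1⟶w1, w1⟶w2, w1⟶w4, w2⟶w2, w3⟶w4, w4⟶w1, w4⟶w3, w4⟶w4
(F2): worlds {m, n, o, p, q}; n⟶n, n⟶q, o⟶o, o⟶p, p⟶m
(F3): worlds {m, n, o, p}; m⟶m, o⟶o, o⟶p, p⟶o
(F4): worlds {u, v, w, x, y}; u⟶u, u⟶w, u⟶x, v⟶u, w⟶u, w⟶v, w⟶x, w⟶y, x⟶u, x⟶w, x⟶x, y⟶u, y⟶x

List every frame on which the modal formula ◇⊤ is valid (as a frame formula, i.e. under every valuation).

The schema corresponds to seriality: ∀x ∃y Rxy.
(F1): satisfies the condition.
(F2): fails — world m has no successor.
(F3): fails — world n has no successor.
(F4): satisfies the condition.
Valid on: (F1), (F4).

(F1), (F4)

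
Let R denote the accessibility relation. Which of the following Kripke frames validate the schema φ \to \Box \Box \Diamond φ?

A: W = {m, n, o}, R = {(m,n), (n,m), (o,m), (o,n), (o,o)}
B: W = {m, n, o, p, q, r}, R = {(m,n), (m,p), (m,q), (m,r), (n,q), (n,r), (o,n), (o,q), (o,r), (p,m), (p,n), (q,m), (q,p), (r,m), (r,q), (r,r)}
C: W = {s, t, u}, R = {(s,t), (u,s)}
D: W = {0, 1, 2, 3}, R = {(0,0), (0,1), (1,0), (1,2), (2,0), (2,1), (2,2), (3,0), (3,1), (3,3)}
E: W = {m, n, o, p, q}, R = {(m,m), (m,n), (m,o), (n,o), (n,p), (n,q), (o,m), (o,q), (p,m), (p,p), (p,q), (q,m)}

This is the axiom for a generalized confluence (Geach) condition; its first-order frame correspondent is \forall x \forall z (x R^2 z \to \exists w (x = w \wedge zRw)).
A: fails — mR²m but no w with m=w and mRw.
B: fails — mR²m but no w with m=w and mRw.
C: fails — uR²t but no w with u=w and tRw.
D: fails — 1R²1 but no w with 1=w and 1Rw.
E: fails — mR²n but no w with m=w and nRw.

none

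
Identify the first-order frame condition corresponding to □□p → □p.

This schema is the C4 axiom.
It corresponds to density: ∀x ∀y (Rxy → ∃z (Rxz ∧ Rzy)).

density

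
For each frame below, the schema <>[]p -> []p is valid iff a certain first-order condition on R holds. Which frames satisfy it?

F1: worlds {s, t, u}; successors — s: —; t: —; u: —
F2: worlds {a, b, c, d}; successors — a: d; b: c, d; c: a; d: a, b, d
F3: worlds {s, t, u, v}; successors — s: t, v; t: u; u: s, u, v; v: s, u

This is the axiom for the Euclidean property; its first-order frame correspondent is forall x forall y forall z (Rxy & Rxz -> Ryz).
F1: satisfies the condition.
F2: fails — Rbc and Rbc but not Rcc.
F3: fails — Rsv and Rsv but not Rvv.
Valid on: F1.

F1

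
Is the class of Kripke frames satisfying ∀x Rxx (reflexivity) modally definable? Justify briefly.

Yes: it is reflexivity, defined by the T schema □r → r.
Suppose □r→r is valid. At any x set V(r)={w : Rxw}. Then □r holds at x, so r holds at x, i.e. Rxx.

Definable; □r → r defines it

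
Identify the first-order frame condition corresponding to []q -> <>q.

Suppose □q→◇q is valid. At any x set V(q)=W. Then □q at x, so ◇q at x, so x has a successor.

Seriality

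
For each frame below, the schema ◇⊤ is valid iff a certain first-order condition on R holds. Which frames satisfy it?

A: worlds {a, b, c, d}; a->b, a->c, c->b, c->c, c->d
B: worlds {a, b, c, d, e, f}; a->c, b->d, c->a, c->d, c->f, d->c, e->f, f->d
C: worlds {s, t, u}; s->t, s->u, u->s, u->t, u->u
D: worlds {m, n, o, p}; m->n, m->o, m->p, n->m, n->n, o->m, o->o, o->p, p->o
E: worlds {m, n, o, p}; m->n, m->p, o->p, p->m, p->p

The schema corresponds to seriality: ∀x ∃y Rxy.
A: fails — world b has no successor.
B: satisfies the condition.
C: fails — world t has no successor.
D: satisfies the condition.
E: fails — world n has no successor.

B, D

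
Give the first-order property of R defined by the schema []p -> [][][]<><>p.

forall x forall z (x R^3 z -> exists w (xRw & z R^2 w))

This is a Sahlqvist (Geach-type) schema ◇^0□^1p → □^3◇^2p.
First-order correspondent: forall x forall z (x R^3 z -> exists w (xRw & z R^2 w)).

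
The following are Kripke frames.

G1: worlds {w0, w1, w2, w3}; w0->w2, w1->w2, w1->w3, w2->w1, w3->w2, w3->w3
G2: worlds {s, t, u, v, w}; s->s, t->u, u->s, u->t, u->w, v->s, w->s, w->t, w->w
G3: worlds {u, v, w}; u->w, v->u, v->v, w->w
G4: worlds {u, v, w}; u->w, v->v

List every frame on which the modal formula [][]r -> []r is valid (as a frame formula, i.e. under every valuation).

Frame correspondent (Sahlqvist): forall x forall y (Rxy -> exists z (Rxz & Rzy)) — i.e. density.
G1: fails — Rw0w2 but no z with Rw0z and Rzw2.
G2: fails — Rtu but no z with Rtz and Rzu.
G3: holds.
G4: fails — Ruw but no z with Ruz and Rzw.
Valid on: G3.

G3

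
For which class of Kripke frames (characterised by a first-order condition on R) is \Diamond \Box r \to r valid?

Symmetry

Replacing r by ¬r and contraposing gives the equivalent schema r → □◇r.
Suppose r→□◇r is valid. Take Rxy and set V(r)={x}. Then r at x, so □◇r at x, so ◇r at y, so some z with Ryz has r; z=x, i.e. Ryx.
Conversely, on a frame with symmetry the schema holds at every world under every valuation.
So the correspondent is symmetry.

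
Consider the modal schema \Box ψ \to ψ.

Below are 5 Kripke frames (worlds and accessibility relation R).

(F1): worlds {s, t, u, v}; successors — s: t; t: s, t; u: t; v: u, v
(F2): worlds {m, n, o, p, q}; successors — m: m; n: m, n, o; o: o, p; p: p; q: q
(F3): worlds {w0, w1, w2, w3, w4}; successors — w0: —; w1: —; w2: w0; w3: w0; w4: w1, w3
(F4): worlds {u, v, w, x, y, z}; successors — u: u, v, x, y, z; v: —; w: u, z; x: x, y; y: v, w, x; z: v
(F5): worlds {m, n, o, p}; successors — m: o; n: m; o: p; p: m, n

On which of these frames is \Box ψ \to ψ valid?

This is the axiom for reflexivity; its first-order frame correspondent is \forall x Rxx.
(F1): fails — world s does not see itself.
(F2): ✓.
(F3): fails — world w0 does not see itself.
(F4): fails — world v does not see itself.
(F5): fails — world m does not see itself.
Valid on: (F2).

(F2)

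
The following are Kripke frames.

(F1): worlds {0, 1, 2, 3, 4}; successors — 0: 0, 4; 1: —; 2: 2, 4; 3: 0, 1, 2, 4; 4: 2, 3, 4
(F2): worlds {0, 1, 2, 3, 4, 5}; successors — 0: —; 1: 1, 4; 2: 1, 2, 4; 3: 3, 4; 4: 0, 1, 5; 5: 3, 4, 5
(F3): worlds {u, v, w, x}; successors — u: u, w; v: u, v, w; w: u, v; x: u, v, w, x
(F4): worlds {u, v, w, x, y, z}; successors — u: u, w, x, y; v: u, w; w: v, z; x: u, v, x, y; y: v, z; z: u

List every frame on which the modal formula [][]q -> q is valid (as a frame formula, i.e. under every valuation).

(F3)

Frame correspondent (Sahlqvist): forall x exists w (x R^2 w & x = w) — i.e. a generalized confluence (Geach) condition.
(F1): fails — at 1 but no w with 1R²w and 1=w.
(F2): fails — at 0 but no w with 0R²w and 0=w.
(F3): holds.
(F4): fails — at y but no t with yR²t and y=t.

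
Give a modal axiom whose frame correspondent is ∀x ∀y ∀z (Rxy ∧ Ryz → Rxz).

□ψ → □□ψ

A defining formula is □ψ → □□ψ (the 4 axiom).
Suppose □ψ→□□ψ is valid. Take Rxy, Ryz and set V(ψ)={w : Rxw}. Then □ψ at x, so □□ψ at x, so □ψ at y, so ψ at z, i.e. Rxz.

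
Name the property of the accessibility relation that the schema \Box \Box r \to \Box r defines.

Density

Suppose □□r→□r is valid. Take Rxy and set V(r)={w : xR²w}. Then □□r at x, so □r at x, so r at y, i.e. ∃z(Rxz∧Rzy).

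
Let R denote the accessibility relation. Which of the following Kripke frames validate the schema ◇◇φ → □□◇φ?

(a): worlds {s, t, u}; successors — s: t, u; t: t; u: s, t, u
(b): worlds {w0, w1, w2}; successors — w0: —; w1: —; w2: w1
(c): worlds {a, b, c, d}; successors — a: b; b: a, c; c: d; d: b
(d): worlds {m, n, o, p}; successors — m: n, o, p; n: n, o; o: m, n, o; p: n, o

This is the axiom for a generalized confluence (Geach) condition; its first-order frame correspondent is ∀x ∀y ∀z ((xR²y ∧ xR²z) → ∃w (y = w ∧ zRw)).
(a): fails — sR²s, sR²s but no w with s=w and sRw.
(b): satisfies the condition.
(c): fails — aR²a, aR²a but no w with a=w and aRw.
(d): fails — mR²m, mR²m but no w with m=w and mRw.
Valid on: (b).

(b)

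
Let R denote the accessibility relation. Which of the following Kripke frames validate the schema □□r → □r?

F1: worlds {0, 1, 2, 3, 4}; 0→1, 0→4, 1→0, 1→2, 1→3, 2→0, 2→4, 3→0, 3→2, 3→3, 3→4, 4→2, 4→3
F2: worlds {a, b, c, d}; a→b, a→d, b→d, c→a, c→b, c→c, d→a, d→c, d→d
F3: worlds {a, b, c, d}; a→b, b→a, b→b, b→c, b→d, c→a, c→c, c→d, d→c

The schema corresponds to density: ∀x ∀y (Rxy → ∃z (Rxz ∧ Rzy)).
F1: fails — R01 but no z with R0z and Rz1.
F2: fails — Rab but no z with Raz and Rzb.
F3: condition met.

F3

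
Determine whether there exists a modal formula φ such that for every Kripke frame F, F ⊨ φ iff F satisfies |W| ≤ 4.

Not modally definable

Any modally definable frame class is closed under disjoint unions.
Any modal formula valid on each of 5 disjoint one-world frames is valid on their disjoint union (validity is preserved under disjoint unions). Each one-world frame has |W|=1≤4, but the union has |W|=5.
So no modal formula (or set of formulas) defines exactly the |W|≤4 frames.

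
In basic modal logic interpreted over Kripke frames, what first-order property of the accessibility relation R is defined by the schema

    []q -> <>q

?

seriality

This schema is the D axiom.
Its frame correspondent is seriality — forall x exists y Rxy.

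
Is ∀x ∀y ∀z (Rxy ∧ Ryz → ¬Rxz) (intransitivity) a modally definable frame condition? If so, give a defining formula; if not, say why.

Any modally definable frame class is closed under surjective bounded morphisms.
The 3-cycle (worlds 0,1,2 with 0→1→2→0) is intransitive. Mapping every world to a single reflexive point • is a surjective bounded morphism; the reflexive point is not intransitive (R••∧R•• but R••).
So no modal formula (or set of formulas) defines exactly the intransitive frames.

Not modally definable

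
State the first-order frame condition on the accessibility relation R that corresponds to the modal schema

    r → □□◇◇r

∀x ∀z (xR²z → ∃w (x = w ∧ zR²w))

This is a Sahlqvist (Geach-type) schema ◇^0□^0r → □^2◇^2r.
Minimal-valuation argument: fix x; take any y with xR^0y and any z with xR^2z. Set V(r) to the set of worlds R-reachable from y in exactly 0 steps. Then □^0r holds at y, so the antecedent holds at x; validity forces ◇^2r at z, giving a w with zR^2w and yR^0w.
First-order correspondent: ∀x ∀z (xR²z → ∃w (x = w ∧ zR²w)).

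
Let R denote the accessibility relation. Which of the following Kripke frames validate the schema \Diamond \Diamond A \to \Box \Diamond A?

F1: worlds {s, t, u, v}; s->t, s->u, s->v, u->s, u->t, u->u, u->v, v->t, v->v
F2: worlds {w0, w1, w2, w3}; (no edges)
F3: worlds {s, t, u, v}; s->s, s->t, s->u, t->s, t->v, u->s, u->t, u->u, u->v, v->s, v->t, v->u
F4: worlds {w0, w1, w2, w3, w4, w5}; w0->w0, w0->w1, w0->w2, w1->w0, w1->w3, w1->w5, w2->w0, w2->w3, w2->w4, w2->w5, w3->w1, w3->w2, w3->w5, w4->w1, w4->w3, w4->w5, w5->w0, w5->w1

This is the axiom for a generalized confluence (Geach) condition; its first-order frame correspondent is \forall x \forall y \forall z ((x R^2 y \wedge xRz) \to \exists w (y = w \wedge zRw)).
F1: fails — sR²s, sRt but no w with s=w and tRw.
F2: ✓.
F3: fails — sR²t, sRt but no w with t=w and tRw.
F4: fails — w0R²w1, w0Rw1 but no w with w1=w and w1Rw.
Valid on: F2.

F2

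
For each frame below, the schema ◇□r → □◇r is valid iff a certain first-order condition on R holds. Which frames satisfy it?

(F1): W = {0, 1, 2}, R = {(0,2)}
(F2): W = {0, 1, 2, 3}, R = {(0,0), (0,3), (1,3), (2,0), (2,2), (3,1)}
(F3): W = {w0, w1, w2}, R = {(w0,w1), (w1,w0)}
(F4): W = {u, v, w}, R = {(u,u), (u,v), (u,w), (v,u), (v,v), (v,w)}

(F3)

The schema corresponds to convergence: ∀x ∀y ∀z (Rxy ∧ Rxz → ∃w (Ryw ∧ Rzw)).
(F1): fails — R02 and R02 but 2 and 2 have no common successor.
(F2): fails — R00 and R03 but 0 and 3 have no common successor.
(F3): satisfies the condition.
(F4): fails — Ruv and Ruw but v and w have no common successor.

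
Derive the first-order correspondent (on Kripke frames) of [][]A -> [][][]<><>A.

This is a Sahlqvist (Geach-type) schema ◇^0□^2A → □^3◇^2A.
Minimal-valuation argument: fix x; take any y with xR^0y and any z with xR^3z. Set V(A) to the set of worlds R-reachable from y in exactly 2 steps. Then □^2A holds at y, so the antecedent holds at x; validity forces ◇^2A at z, giving a w with zR^2w and yR^2w.
First-order correspondent: forall x forall z (x R^3 z -> exists w (x R^2 w & z R^2 w)).

forall x forall z (x R^3 z -> exists w (x R^2 w & z R^2 w))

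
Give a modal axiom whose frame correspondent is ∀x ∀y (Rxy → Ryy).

A defining formula is □(□ψ → ψ) (the T□ axiom).

□(□ψ → ψ)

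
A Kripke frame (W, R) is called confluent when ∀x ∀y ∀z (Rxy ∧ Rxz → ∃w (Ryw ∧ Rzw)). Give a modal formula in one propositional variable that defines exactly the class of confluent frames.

◇□s → □◇s

This is convergence; the standard corresponding axiom is .2: ◇□s → □◇s.
Suppose ◇□s→□◇s is valid. Take Rxy, Rxz and set V(s)={w : Ryw}. Then □s at y so ◇□s at x, so □◇s at x, so ◇s at z, giving w with Rzw and Ryw.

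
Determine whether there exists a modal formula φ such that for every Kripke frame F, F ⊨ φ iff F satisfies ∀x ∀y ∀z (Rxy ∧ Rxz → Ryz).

Yes: it is the Euclidean property, defined by the 5 schema ◇p → □◇p.
Suppose ◇p→□◇p is valid. Take Rxy, Rxz and set V(p)={y}. Then ◇p at x, so □◇p at x, so ◇p at z, so some w with Rzw has p; w=y, i.e. Rzy. By symmetry of the argument, Ryz.

Definable; ◇p → □◇p defines it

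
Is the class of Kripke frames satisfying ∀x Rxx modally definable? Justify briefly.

This is a Sahlqvist condition; the T axiom □q → q defines it.
Suppose □q→q is valid. At any x set V(q)={w : Rxw}. Then □q holds at x, so q holds at x, i.e. Rxx.

Yes, by □q → q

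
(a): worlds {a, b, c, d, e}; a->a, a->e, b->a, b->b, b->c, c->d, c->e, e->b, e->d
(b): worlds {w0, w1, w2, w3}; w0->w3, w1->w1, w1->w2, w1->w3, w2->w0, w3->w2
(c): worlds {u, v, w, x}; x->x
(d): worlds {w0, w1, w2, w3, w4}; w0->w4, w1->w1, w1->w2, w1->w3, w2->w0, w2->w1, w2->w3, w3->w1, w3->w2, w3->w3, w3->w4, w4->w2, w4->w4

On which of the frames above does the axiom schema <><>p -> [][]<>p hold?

Frame correspondent (Sahlqvist): forall x forall y forall z ((x R^2 y & x R^2 z) -> exists w (y = w & zRw)) — i.e. a generalized confluence (Geach) condition.
(a): fails — aR²a, aR²d but no w with a=w and dRw.
(b): fails — w0R²w2, w0R²w2 but no w with w2=w and w2Rw.
(c): holds.
(d): fails — w0R²w2, w0R²w2 but no w with w2=w and w2Rw.

(c)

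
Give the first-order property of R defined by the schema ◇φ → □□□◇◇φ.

∀x ∀y ∀z ((xRy ∧ xR³z) → ∃w (y = w ∧ zR²w))

This is a Sahlqvist (Geach-type) schema ◇^1□^0φ → □^3◇^2φ.
First-order correspondent: ∀x ∀y ∀z ((xRy ∧ xR³z) → ∃w (y = w ∧ zR²w)).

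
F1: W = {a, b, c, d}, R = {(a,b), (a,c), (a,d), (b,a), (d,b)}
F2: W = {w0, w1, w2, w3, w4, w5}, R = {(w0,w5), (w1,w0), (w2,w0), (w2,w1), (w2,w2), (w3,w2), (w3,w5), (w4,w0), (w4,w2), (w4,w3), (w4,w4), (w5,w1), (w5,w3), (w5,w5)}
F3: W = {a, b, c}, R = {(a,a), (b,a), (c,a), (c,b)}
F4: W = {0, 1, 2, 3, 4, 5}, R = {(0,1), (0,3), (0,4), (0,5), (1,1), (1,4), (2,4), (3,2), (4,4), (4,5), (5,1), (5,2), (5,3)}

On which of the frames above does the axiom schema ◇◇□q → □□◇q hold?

Frame correspondent (Sahlqvist): ∀x ∀y ∀z ((xR²y ∧ xR²z) → ∃w (yRw ∧ zRw)) — i.e. a generalized confluence (Geach) condition.
F1: fails — aR²a, aR²b but no w with aRw and bRw.
F2: fails — w0R²w1, w0R²w3 but no w with w1Rw and w3Rw.
F3: holds.
F4: fails — 0R²1, 0R²3 but no w with 1Rw and 3Rw.
Valid on: F3.

F3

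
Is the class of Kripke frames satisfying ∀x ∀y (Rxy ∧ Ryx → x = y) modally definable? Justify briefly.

Not modally definable

Any modally definable frame class is closed under surjective bounded morphisms.
The 4-cycle (worlds s,t,u,v with s→t→u→v→s) is antisymmetric. Sending even-indexed worlds to a and odd-indexed worlds to b is a surjective bounded morphism onto the two-world frame with a↔b, which is not antisymmetric.
So no modal formula (or set of formulas) defines exactly the antisymmetric frames.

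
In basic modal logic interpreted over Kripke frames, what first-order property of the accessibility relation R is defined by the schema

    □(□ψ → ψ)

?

shift-reflexivity

Suppose □(□ψ→ψ) is valid. Take Rxy and set V(ψ)={w : Ryw}. Then at y, □ψ holds; since □(□ψ→ψ) at x, □ψ→ψ at y, so ψ at y, i.e. Ryy.
The converse is a direct semantic check.
Frame condition: ∀x ∀y (Rxy → Ryy).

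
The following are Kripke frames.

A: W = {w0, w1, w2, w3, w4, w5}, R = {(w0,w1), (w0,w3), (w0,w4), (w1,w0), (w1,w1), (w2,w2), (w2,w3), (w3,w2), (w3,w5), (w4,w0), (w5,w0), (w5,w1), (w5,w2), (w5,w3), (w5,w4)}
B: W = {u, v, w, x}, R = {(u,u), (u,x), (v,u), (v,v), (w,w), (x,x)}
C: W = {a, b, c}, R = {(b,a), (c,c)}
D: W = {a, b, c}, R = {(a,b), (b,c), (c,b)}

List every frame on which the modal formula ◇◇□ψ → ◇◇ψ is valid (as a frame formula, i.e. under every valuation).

Frame correspondent (Sahlqvist): ∀x ∀y (xR²y → ∃w (yRw ∧ xR²w)) — i.e. a generalized confluence (Geach) condition.
A: fails — w1R²w3 but no w with w3Rw and w1R²w.
B: condition met.
C: condition met.
D: fails — aR²c but no w with cRw and aR²w.
Valid on: B, C.

B, C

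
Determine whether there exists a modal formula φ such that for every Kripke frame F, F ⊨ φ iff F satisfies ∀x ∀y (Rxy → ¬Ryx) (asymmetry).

Not modally definable

Modal frame validity is preserved under surjective bounded morphisms.
The 3-cycle (worlds 0,1,2 with 0→1→2→0) is asymmetric. Mapping every world to a single reflexive point • is a surjective bounded morphism, and the reflexive point is not asymmetric (R•• but asymmetry requires ¬R••).
So the class is not modally definable.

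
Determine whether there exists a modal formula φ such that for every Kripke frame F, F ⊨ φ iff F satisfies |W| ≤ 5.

No — not modally definable

Modal frame validity is preserved under disjoint unions.
Any modal formula valid on each of 6 disjoint one-world frames is valid on their disjoint union (validity is preserved under disjoint unions). Each one-world frame has |W|=1≤5, but the union has |W|=6.
So the class is not modally definable.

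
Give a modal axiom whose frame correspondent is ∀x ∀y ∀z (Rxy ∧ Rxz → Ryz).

◇q → □◇q

The condition is the Euclidean property. The 5 schema ◇q → □◇q defines it.
Suppose ◇q→□◇q is valid. Take Rxy, Rxz and set V(q)={y}. Then ◇q at x, so □◇q at x, so ◇q at z, so some w with Rzw has q; w=y, i.e. Rzy. By symmetry of the argument, Ryz.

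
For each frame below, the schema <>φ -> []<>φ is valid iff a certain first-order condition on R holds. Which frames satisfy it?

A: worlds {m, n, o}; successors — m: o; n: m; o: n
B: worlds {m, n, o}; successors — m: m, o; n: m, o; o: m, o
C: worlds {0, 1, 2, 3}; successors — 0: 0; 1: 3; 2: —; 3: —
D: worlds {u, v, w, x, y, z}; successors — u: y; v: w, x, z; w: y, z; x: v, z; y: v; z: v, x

B

This is the axiom for the Euclidean property; its first-order frame correspondent is forall x forall y forall z (Rxy & Rxz -> Ryz).
A: fails — Rmo and Rmo but not Roo.
B: ✓.
C: fails — R13 and R13 but not R33.
D: fails — Ruy and Ruy but not Ryy.
Valid on: B.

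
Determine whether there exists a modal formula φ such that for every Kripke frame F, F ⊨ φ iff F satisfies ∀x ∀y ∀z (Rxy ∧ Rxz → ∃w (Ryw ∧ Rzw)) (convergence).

Yes, by ◇□r → □◇r

This is a Sahlqvist condition; the .2 axiom ◇□r → □◇r defines it.
Suppose ◇□r→□◇r is valid. Take Rxy, Rxz and set V(r)={w : Ryw}. Then □r at y so ◇□r at x, so □◇r at x, so ◇r at z, giving w with Rzw and Ryw.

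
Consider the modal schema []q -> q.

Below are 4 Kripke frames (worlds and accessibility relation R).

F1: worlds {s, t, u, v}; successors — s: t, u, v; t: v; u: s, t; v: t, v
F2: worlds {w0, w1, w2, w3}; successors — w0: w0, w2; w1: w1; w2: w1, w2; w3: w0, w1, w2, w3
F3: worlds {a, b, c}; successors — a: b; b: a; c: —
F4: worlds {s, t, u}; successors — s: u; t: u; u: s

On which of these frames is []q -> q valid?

F2

The schema corresponds to reflexivity: forall x Rxx.
F1: fails — world s does not see itself.
F2: satisfies the condition.
F3: fails — world a does not see itself.
F4: fails — world s does not see itself.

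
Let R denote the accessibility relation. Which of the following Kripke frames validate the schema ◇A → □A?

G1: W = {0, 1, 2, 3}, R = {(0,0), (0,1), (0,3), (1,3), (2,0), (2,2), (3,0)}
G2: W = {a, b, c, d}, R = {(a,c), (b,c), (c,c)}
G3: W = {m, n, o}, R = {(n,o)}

The schema corresponds to partial functionality: ∀x ∀y ∀z (Rxy ∧ Rxz → y = z).
G1: fails — 0 sees both 0 and 1.
G2: condition met.
G3: condition met.
Valid on: G2, G3.

G2, G3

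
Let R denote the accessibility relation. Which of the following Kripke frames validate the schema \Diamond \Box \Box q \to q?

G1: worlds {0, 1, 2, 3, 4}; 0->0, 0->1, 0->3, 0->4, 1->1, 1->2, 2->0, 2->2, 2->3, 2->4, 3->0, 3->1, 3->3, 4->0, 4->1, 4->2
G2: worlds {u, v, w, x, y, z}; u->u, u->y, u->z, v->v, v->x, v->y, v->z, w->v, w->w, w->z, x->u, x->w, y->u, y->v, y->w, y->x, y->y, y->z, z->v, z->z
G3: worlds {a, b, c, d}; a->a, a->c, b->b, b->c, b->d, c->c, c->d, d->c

G1

Frame correspondent (Sahlqvist): \forall x \forall y (xRy \to \exists w (y R^2 w \wedge x = w)) — i.e. a generalized confluence (Geach) condition.
G1: satisfies the condition.
G2: fails — uRz but no t with zR²t and u=t.
G3: fails — aRc but no w with cR²w and a=w.
Valid on: G1.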